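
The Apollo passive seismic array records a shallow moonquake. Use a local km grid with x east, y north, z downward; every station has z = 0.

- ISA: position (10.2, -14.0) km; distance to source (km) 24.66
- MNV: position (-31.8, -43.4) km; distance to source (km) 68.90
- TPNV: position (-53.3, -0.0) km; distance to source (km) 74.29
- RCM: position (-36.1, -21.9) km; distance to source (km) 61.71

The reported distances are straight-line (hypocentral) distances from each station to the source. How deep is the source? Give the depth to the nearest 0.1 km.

Each station gives a sphere (x−x_i)² + (y−y_i)² + z² = d_i² (stations at z=0).
Subtracting the ISA sphere from MNV and TPNV: z² cancels, leaving linear equations in x and y:
-84.0 x − 58.8 y = -1544.33
-127.0 x + 28.0 y = -2370.04
Solving: x ≈ 18.595, y ≈ -0.301 km (keep extra digits for the depth step; rounded: 18.6, -0.3).
Then from the ISA sphere: z² = 24.66² − (x − 10.2)² − (y + 14.0)² with x = 18.595, y = -0.301, so z ≈ 18.708 ≈ 18.7 km.
Check against RCM (with the unrounded solution): distance 61.71 ≈ 61.71 km. ✓

18.7 km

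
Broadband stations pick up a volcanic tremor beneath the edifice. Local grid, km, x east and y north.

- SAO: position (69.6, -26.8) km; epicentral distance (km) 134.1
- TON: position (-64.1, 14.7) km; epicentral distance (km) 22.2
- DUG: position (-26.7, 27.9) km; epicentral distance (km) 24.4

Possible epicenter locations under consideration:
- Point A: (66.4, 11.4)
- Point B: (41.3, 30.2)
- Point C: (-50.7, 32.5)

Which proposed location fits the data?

Point C

For each candidate, compare |candidate − station| to the reported distance:
Point A: residuals SAO 95.8, TON 108.3, DUG 70.2 → max 108.3 km
Point B: residuals SAO 70.5, TON 84.3, DUG 43.6 → max 84.3 km
Point C: residuals SAO 0.0, TON 0.1, DUG 0.0 → max 0.1 km
Only Point C has all residuals ≈ 0.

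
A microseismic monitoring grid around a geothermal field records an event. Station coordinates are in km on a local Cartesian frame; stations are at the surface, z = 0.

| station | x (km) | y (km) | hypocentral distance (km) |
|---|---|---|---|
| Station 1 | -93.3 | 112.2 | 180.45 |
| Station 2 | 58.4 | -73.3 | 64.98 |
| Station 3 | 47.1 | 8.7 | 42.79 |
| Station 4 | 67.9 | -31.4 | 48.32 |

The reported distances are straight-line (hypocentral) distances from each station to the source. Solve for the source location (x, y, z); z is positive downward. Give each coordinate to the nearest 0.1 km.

(26.0, -21.4, 21.9)

Each station gives a sphere (x−x_i)² + (y−y_i)² + z² = d_i² (stations at z=0).
Subtracting the Station 1 sphere from Station 2 and Station 3: z² cancels, leaving linear equations in x and y:
303.4 x − 371.0 y = 15829.52
280.8 x − 207.0 y = 11731.59
Solving: x ≈ 26.000, y ≈ -21.404 km (keep extra digits for the depth step; rounded: 26.0, -21.4).
Then from the Station 1 sphere: z² = 180.45² − (x + 93.3)² − (y − 112.2)² with x = 26.000, y = -21.404, so z ≈ 21.902 ≈ 21.9 km.
Check against Station 4 (with the unrounded solution): distance 48.32 ≈ 48.32 km. ✓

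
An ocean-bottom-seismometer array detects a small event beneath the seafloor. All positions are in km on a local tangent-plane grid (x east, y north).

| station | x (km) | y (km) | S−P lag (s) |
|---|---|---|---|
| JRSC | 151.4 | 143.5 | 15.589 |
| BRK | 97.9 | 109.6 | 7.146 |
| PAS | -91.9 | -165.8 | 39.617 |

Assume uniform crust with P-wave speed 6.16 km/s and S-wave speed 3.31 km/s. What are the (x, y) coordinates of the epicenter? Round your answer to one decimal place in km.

x ≈ 71.2 km, y ≈ 66.0 km

Distance from S−P lag: d = Δt · v_P v_S / (v_P − v_S) = Δt · (6.16·3.31)/(6.16−3.31) ≈ 7.1542·Δt.
So d_JRSC = 111.53, d_BRK = 51.12, d_PAS = 283.43 km.
Circle about each station: (x − 151.4)² + (y − 143.5)² = 111.53²; (x − 97.9)² + (y − 109.6)² = 51.12²; (x + 91.9)² + (y + 165.8)² = 283.43².
Subtracting the JRSC equation from the BRK and PAS equations removes the quadratic terms:
-107.0 x − 67.8 y = -12091.95
-486.6 x − 618.6 y = -75472.58
Solving the 2×2 system: x ≈ 71.2, y ≈ 66.0 km.
Check against JRSC (with the unrounded x, y): √((x − 151.4)²+(y − 143.5)²) = 111.53 ≈ 111.53 km. ✓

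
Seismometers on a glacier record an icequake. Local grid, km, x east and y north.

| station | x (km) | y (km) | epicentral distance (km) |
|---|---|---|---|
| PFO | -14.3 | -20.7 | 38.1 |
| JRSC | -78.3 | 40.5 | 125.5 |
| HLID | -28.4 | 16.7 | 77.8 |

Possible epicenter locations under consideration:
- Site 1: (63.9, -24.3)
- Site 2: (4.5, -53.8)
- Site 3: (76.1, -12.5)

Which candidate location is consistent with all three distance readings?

For each candidate, compare |candidate − station| to the reported distance:
Site 1: residuals PFO 40.2, JRSC 30.8, HLID 23.2 → max 40.2 km
Site 2: residuals PFO 0.0, JRSC 0.0, HLID 0.0 → max 0.0 km
Site 3: residuals PFO 52.7, JRSC 37.7, HLID 30.7 → max 52.7 km
Only Site 2 has all residuals ≈ 0.

Site 2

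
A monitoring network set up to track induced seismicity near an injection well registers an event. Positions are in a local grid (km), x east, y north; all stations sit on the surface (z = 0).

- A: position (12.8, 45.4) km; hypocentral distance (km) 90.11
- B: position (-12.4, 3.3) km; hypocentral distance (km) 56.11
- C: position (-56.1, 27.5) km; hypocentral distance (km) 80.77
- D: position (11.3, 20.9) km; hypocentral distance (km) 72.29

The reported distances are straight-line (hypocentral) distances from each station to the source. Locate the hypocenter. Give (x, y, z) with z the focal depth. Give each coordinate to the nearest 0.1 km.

Each station gives a sphere (x−x_i)² + (y−y_i)² + z² = d_i² (stations at z=0).
Subtracting the A sphere from B and C: z² cancels, leaving linear equations in x and y:
-50.4 x − 84.2 y = 2911.13
-137.8 x − 35.8 y = 3274.48
Solving: x ≈ -17.502, y ≈ -24.098 km (keep extra digits for the depth step; rounded: -17.5, -24.1).
Then from the A sphere: z² = 90.11² − (x − 12.8)² − (y − 45.4)² with x = -17.502, y = -24.098, so z ≈ 48.699 ≈ 48.7 km.
Check against D (with the unrounded solution): distance 72.29 ≈ 72.29 km. ✓

x ≈ -17.5 km, y ≈ -24.1 km, depth ≈ 48.7 km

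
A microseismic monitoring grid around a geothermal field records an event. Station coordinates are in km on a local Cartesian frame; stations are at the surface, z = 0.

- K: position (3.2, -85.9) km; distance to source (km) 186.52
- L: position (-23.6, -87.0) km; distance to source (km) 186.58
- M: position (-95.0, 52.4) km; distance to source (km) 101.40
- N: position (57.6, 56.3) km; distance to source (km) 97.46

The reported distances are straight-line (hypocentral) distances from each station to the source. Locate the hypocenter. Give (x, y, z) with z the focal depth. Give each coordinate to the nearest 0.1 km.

(-17.1, 92.3, 51.2)

Each station gives a sphere (x−x_i)² + (y−y_i)² + z² = d_i² (stations at z=0).
Subtracting the K sphere from L and M: z² cancels, leaving linear equations in x and y:
-53.6 x − 2.2 y = 714.52
-196.4 x + 276.6 y = 28889.46
Solving: x ≈ -17.119, y ≈ 92.290 km (keep extra digits for the depth step; rounded: -17.1, 92.3).
Then from the K sphere: z² = 186.52² − (x − 3.2)² − (y + 85.9)² with x = -17.119, y = 92.290, so z ≈ 51.236 ≈ 51.2 km.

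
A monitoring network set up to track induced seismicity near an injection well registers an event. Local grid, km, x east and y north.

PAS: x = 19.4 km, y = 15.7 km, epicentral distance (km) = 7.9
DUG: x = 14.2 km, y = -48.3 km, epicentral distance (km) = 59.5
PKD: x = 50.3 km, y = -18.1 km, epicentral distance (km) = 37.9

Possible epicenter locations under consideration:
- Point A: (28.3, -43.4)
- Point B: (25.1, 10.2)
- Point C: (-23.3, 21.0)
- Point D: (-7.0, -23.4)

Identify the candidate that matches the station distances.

For each candidate, compare |candidate − station| to the reported distance:
Point A: residuals PAS 51.9, DUG 44.6, PKD 4.4 → max 51.9 km
Point B: residuals PAS 0.0, DUG 0.0, PKD 0.0 → max 0.0 km
Point C: residuals PAS 35.1, DUG 19.3, PKD 45.4 → max 45.4 km
Point D: residuals PAS 39.3, DUG 26.8, PKD 19.6 → max 39.3 km
Only Point B has all residuals ≈ 0.

Point B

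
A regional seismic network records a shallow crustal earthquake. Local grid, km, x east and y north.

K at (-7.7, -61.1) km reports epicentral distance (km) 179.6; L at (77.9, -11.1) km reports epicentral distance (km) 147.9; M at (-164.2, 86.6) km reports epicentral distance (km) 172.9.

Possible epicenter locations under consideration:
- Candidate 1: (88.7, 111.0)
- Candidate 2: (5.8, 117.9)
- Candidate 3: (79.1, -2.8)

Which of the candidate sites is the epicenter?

Candidate 2

For each candidate, compare |candidate − station| to the reported distance:
Candidate 1: residuals K 17.7, L 25.3, M 81.2 → max 81.2 km
Candidate 2: residuals K 0.1, L 0.1, M 0.0 → max 0.1 km
Candidate 3: residuals K 75.0, L 139.5, M 86.3 → max 139.5 km
Only Candidate 2 has all residuals ≈ 0.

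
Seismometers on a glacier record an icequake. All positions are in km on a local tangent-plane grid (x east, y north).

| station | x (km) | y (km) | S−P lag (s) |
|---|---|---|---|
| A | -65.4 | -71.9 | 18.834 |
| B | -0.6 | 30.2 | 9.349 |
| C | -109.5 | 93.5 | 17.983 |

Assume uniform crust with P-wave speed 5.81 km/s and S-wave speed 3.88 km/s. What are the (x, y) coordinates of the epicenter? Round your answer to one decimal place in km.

Distance from S−P lag: d = Δt · v_P v_S / (v_P − v_S) = Δt · (5.81·3.88)/(5.81−3.88) ≈ 11.6802·Δt.
So d_A = 219.99, d_B = 109.20, d_C = 210.05 km.
Circle about each station: (x + 65.4)² + (y + 71.9)² = 219.99²; (x + 0.6)² + (y − 30.2)² = 109.20²; (x + 109.5)² + (y − 93.5)² = 210.05².
Subtracting the A equation from the B and C equations removes the quadratic terms:
129.6 x + 204.2 y = 27936.59
-88.2 x + 330.8 y = 15560.33
Solving the 2×2 system: x ≈ 99.6, y ≈ 73.6 km.

99.6 km east, 73.6 km north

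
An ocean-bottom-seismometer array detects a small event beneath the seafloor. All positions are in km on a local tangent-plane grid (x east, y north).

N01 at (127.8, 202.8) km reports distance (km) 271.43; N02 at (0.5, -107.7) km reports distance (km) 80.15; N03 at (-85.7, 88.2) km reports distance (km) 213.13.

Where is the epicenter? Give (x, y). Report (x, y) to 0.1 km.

66.0 km east, -61.5 km north

Circle about each station: (x − 127.8)² + (y − 202.8)² = 271.43²; (x − 0.5)² + (y + 107.7)² = 80.15²; (x + 85.7)² + (y − 88.2)² = 213.13².
Subtracting pairs of circle equations eliminates x²+y² and gives linear equations (the radical axes):
-254.6 x − 621.0 y = 21389.08
-427.0 x − 229.2 y = -14087.10
Solving the 2×2 system: x ≈ 66.0, y ≈ -61.5 km.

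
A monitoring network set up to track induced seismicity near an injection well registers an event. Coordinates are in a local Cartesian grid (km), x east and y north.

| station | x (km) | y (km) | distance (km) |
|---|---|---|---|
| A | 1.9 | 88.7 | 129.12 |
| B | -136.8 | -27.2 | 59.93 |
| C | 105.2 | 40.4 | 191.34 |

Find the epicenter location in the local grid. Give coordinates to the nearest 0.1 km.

x ≈ -78.8 km, y ≈ -12.1 km

Circle about each station: (x − 1.9)² + (y − 88.7)² = 129.12²; (x + 136.8)² + (y + 27.2)² = 59.93²; (x − 105.2)² + (y − 40.4)² = 191.34².
Subtracting the A equation from the B and C equations removes the quadratic terms:
-277.4 x − 231.8 y = 24663.15
206.6 x − 96.6 y = -15111.12
Solving the 2×2 system: x ≈ -78.8, y ≈ -12.1 km.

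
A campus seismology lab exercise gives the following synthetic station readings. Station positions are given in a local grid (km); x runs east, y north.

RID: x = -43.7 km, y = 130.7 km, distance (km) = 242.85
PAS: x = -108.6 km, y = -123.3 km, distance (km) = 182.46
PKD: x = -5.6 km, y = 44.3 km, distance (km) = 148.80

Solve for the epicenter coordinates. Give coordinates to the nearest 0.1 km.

(69.6, -84.1)

Circle about each station: (x + 43.7)² + (y − 130.7)² = 242.85²; (x + 108.6)² + (y + 123.3)² = 182.46²; (x + 5.6)² + (y − 44.3)² = 148.80².
Subtracting pairs of circle equations eliminates x²+y² and gives linear equations (the radical axes):
-129.8 x − 508.0 y = 33689.14
76.2 x − 172.8 y = 19836.35
Solving the 2×2 system: x ≈ 69.6, y ≈ -84.1 km.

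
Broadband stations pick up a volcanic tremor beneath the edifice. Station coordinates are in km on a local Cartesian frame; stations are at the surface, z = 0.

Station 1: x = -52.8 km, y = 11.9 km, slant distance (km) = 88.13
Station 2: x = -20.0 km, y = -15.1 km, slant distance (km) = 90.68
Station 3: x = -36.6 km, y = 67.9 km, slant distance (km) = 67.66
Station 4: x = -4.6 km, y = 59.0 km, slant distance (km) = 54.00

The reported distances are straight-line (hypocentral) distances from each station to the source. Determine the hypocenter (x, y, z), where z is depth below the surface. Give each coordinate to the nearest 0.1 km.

(2.9, 54.6, 53.3)

Each station gives a sphere (x−x_i)² + (y−y_i)² + z² = d_i² (stations at z=0).
Subtracting the Station 1 sphere from Station 2 and Station 3: z² cancels, leaving linear equations in x and y:
65.6 x − 54.0 y = -2757.41
32.4 x + 112.0 y = 6209.54
Solving: x ≈ 2.912, y ≈ 54.600 km (keep extra digits for the depth step; rounded: 2.9, 54.6).
Then from the Station 1 sphere: z² = 88.13² − (x + 52.8)² − (y − 11.9)² with x = 2.912, y = 54.600, so z ≈ 53.290 ≈ 53.3 km.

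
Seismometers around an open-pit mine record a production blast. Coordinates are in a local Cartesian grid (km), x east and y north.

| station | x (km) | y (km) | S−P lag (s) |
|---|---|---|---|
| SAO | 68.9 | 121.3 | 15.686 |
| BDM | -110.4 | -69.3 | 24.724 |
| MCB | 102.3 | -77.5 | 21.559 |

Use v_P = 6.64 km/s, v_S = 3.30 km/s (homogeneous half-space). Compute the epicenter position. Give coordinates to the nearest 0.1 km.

(14.9, 33.7)

Distance from S−P lag: d = Δt · v_P v_S / (v_P − v_S) = Δt · (6.64·3.30)/(6.64−3.30) ≈ 6.5605·Δt.
So d_SAO = 102.91, d_BDM = 162.20, d_MCB = 141.44 km.
Circle about each station: (x − 68.9)² + (y − 121.3)² = 102.91²; (x + 110.4)² + (y + 69.3)² = 162.20²; (x − 102.3)² + (y + 77.5)² = 141.44².
Subtracting pairs of circle equations eliminates x²+y² and gives linear equations (the radical axes):
-358.6 x − 381.2 y = -18188.62
66.8 x − 397.6 y = -12404.17
Solving the 2×2 system: x ≈ 14.9, y ≈ 33.7 km.
Check against SAO (with the unrounded x, y): √((x − 68.9)²+(y − 121.3)²) = 102.91 ≈ 102.91 km. ✓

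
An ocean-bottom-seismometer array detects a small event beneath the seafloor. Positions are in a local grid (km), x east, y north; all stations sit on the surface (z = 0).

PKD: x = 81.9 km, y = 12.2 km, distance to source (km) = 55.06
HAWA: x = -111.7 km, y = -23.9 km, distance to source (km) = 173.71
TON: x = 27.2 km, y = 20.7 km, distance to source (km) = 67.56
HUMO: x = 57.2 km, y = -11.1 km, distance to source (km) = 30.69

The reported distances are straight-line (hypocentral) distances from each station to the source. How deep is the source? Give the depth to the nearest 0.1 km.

19.2 km

Each station gives a sphere (x−x_i)² + (y−y_i)² + z² = d_i² (stations at z=0).
Subtracting the PKD sphere from HAWA and TON: z² cancels, leaving linear equations in x and y:
-387.2 x − 72.2 y = -20951.91
-109.4 x + 17.0 y = -7220.87
Solving: x ≈ 60.598, y ≈ -34.789 km (keep extra digits for the depth step; rounded: 60.6, -34.8).
Then from the PKD sphere: z² = 55.06² − (x − 81.9)² − (y − 12.2)² with x = 60.598, y = -34.789, so z ≈ 19.232 ≈ 19.2 km.
Check against HUMO (with the unrounded solution): distance 30.70 ≈ 30.69 km. ✓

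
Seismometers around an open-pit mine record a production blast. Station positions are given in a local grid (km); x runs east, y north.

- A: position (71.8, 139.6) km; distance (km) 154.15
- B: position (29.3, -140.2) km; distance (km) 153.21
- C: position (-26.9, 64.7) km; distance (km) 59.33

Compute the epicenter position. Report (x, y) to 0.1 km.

-8.8 km east, 8.2 km north

Circle about each station: (x − 71.8)² + (y − 139.6)² = 154.15²; (x − 29.3)² + (y + 140.2)² = 153.21²; (x + 26.9)² + (y − 64.7)² = 59.33².
Subtracting pairs of circle equations eliminates x²+y² and gives linear equations (the radical axes):
-85.0 x − 559.6 y = -3839.95
-197.4 x − 149.8 y = 508.47
Solving the 2×2 system: x ≈ -8.8, y ≈ 8.2 km.
Check against A (with the unrounded x, y): √((x − 71.8)²+(y − 139.6)²) = 154.15 ≈ 154.15 km. ✓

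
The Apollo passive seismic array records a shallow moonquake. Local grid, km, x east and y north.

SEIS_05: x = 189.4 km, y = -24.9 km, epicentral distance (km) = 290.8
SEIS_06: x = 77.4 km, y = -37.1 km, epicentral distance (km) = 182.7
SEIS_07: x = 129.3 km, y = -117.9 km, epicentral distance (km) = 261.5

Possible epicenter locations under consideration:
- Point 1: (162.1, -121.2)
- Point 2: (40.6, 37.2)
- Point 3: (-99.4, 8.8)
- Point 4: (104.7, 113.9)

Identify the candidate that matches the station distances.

For each candidate, compare |candidate − station| to the reported distance:
Point 1: residuals SEIS_05 190.7, SEIS_06 63.3, SEIS_07 228.5 → max 228.5 km
Point 2: residuals SEIS_05 129.6, SEIS_06 99.8, SEIS_07 82.8 → max 129.6 km
Point 3: residuals SEIS_05 0.0, SEIS_06 0.0, SEIS_07 0.0 → max 0.0 km
Point 4: residuals SEIS_05 128.2, SEIS_06 29.3, SEIS_07 28.4 → max 128.2 km
Only Point 3 has all residuals ≈ 0.

Point 3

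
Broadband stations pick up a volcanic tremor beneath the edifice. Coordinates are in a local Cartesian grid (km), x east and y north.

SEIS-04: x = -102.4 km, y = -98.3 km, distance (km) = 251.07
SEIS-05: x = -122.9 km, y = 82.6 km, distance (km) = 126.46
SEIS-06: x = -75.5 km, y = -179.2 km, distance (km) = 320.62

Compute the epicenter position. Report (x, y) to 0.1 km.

(-7.4, 134.1)

Circle about each station: (x + 102.4)² + (y + 98.3)² = 251.07²; (x + 122.9)² + (y − 82.6)² = 126.46²; (x + 75.5)² + (y + 179.2)² = 320.62².
Subtracting the SEIS-04 equation from the SEIS-05 and SEIS-06 equations removes the quadratic terms:
-41.0 x + 361.8 y = 48822.53
53.8 x − 161.8 y = -22096.80
Solving the 2×2 system: x ≈ -7.4, y ≈ 134.1 km.
Check against SEIS-04 (with the unrounded x, y): √((x + 102.4)²+(y + 98.3)²) = 251.06 ≈ 251.07 km. ✓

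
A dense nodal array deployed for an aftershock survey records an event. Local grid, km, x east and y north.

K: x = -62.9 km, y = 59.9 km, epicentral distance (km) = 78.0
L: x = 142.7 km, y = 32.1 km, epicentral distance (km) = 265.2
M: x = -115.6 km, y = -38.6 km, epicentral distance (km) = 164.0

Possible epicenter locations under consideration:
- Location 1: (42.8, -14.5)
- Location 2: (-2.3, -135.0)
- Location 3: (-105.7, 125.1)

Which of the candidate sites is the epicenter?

Location 3

For each candidate, compare |candidate − station| to the reported distance:
Location 1: residuals K 51.3, L 155.0, M 3.8 → max 155.0 km
Location 2: residuals K 126.1, L 44.0, M 15.2 → max 126.1 km
Location 3: residuals K 0.0, L 0.0, M 0.0 → max 0.0 km
Only Location 3 has all residuals ≈ 0.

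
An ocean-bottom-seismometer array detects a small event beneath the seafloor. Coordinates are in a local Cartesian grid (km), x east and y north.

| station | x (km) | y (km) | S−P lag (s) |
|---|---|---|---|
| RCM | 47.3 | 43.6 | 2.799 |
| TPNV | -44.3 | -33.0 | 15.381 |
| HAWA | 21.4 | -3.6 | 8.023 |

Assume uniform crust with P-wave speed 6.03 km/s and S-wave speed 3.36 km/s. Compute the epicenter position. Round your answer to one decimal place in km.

Distance from S−P lag: d = Δt · v_P v_S / (v_P − v_S) = Δt · (6.03·3.36)/(6.03−3.36) ≈ 7.5883·Δt.
So d_RCM = 21.24, d_TPNV = 116.72, d_HAWA = 60.88 km.
Circle about each station: (x − 47.3)² + (y − 43.6)² = 21.24²; (x + 44.3)² + (y + 33.0)² = 116.72²; (x − 21.4)² + (y + 3.6)² = 60.88².
Subtracting pairs of circle equations eliminates x²+y² and gives linear equations (the radical axes):
-183.2 x − 153.2 y = -14259.18
-51.8 x − 94.4 y = -6922.57
Solving the 2×2 system: x ≈ 30.5, y ≈ 56.6 km.
Check against RCM (with the unrounded x, y): √((x − 47.3)²+(y − 43.6)²) = 21.23 ≈ 21.24 km. ✓

(30.5, 56.6)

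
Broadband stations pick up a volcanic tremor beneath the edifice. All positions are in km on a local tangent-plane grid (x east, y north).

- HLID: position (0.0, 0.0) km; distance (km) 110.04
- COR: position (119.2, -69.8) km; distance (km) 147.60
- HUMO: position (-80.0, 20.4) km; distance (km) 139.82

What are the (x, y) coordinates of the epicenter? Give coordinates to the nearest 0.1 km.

Circle about each station: x² + y² = 110.04²; (x − 119.2)² + (y + 69.8)² = 147.60²; (x + 80.0)² + (y − 20.4)² = 139.82².
Subtracting the HLID equation from the COR and HUMO equations removes the quadratic terms:
238.4 x − 139.6 y = 9403.72
-160.0 x + 40.8 y = -624.67
Solving the 2×2 system: x ≈ -23.5, y ≈ -107.5 km.
Check against HLID (with the unrounded x, y): √(x²+y²) = 110.05 ≈ 110.04 km. ✓

-23.5 km east, -107.5 km north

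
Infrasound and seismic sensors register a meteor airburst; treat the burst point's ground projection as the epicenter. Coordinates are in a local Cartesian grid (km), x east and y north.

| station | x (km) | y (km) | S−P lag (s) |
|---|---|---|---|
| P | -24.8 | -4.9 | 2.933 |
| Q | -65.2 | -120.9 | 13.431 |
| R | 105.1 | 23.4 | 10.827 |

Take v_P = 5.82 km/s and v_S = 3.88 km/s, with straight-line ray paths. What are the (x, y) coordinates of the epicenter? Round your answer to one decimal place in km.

Distance from S−P lag: d = Δt · v_P v_S / (v_P − v_S) = Δt · (5.82·3.88)/(5.82−3.88) ≈ 11.6400·Δt.
So d_P = 34.14, d_Q = 156.34, d_R = 126.03 km.
Circle about each station: (x + 24.8)² + (y + 4.9)² = 34.14²; (x + 65.2)² + (y + 120.9)² = 156.34²; (x − 105.1)² + (y − 23.4)² = 126.03².
Subtracting the P equation from the Q and R equations removes the quadratic terms:
-80.8 x − 232.0 y = -5047.86
259.8 x + 56.6 y = -3763.50
Solving the 2×2 system: x ≈ -20.8, y ≈ 29.0 km.

x ≈ -20.8 km, y ≈ 29.0 km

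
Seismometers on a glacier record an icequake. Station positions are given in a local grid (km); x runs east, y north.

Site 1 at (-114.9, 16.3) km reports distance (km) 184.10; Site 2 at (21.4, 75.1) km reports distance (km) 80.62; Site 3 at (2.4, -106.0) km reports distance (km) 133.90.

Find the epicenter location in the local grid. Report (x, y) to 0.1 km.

x ≈ 69.1 km, y ≈ 10.1 km

Circle about each station: (x + 114.9)² + (y − 16.3)² = 184.10²; (x − 21.4)² + (y − 75.1)² = 80.62²; (x − 2.4)² + (y + 106.0)² = 133.90².
Subtracting the Site 1 equation from the Site 2 and Site 3 equations removes the quadratic terms:
272.6 x + 117.6 y = 20023.50
234.6 x − 244.6 y = 13737.66
Solving the 2×2 system: x ≈ 69.1, y ≈ 10.1 km.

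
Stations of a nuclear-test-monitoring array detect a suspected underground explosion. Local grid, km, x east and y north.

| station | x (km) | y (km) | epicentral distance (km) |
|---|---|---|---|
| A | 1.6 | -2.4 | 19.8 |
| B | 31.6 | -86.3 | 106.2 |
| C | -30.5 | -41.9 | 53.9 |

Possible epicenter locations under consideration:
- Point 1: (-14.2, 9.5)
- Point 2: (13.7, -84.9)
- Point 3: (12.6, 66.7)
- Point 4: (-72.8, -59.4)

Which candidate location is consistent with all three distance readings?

Point 1

For each candidate, compare |candidate − station| to the reported distance:
Point 1: residuals A 0.0, B 0.0, C 0.0 → max 0.0 km
Point 2: residuals A 63.6, B 88.2, C 7.8 → max 88.2 km
Point 3: residuals A 50.2, B 48.0, C 62.9 → max 62.9 km
Point 4: residuals A 73.9, B 1.6, C 8.1 → max 73.9 km
Only Point 1 has all residuals ≈ 0.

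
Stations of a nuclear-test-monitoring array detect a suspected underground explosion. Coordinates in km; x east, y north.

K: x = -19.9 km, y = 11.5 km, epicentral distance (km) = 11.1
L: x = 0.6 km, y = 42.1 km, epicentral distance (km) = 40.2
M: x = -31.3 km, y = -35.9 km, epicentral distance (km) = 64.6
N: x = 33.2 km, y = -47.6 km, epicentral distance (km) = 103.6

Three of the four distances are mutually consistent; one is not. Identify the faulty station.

K

Solve using three stations at a time. Using L, M, N (subtract circle equations pairwise → linear system) gives (x, y) ≈ (-37.2, 28.4).
Distances from that point to each station vs reported:
  K: calculated 24.2 vs reported 11.1 → residual 13.1 km
  L: calculated 40.2 vs reported 40.2 → residual 0.0 km
  M: calculated 64.6 vs reported 64.6 → residual 0.0 km
  N: calculated 103.6 vs reported 103.6 → residual 0.0 km
L, M, N are mutually consistent (residuals ≈ 0); K is off by 13.1 km.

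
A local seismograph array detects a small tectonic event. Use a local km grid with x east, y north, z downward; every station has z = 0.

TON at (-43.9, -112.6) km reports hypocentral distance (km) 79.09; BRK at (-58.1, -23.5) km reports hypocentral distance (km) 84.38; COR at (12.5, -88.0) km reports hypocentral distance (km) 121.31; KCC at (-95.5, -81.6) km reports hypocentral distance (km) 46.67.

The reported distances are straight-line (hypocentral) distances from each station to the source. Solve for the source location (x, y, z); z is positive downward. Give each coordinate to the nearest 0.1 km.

(-99.3, -80.6, 46.5)

Each station gives a sphere (x−x_i)² + (y−y_i)² + z² = d_i² (stations at z=0).
Subtracting the TON sphere from BRK and COR: z² cancels, leaving linear equations in x and y:
-28.4 x + 178.2 y = -11542.87
112.8 x + 49.2 y = -15166.61
Solving: x ≈ -99.300, y ≈ -80.600 km (keep extra digits for the depth step; rounded: -99.3, -80.6).
Then from the TON sphere: z² = 79.09² − (x + 43.9)² − (y + 112.6)² with x = -99.300, y = -80.600, so z ≈ 46.498 ≈ 46.5 km.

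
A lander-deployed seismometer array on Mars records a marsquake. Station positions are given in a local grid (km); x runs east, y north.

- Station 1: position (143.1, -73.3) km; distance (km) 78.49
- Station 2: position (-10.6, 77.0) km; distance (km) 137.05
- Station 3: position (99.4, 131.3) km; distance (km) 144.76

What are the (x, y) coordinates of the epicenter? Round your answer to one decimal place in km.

Circle about each station: (x − 143.1)² + (y + 73.3)² = 78.49²; (x + 10.6)² + (y − 77.0)² = 137.05²; (x − 99.4)² + (y − 131.3)² = 144.76².
Subtracting the Station 1 equation from the Station 2 and Station 3 equations removes the quadratic terms:
-307.4 x + 300.6 y = -32431.16
-87.4 x + 409.2 y = -13525.23
Solving the 2×2 system: x ≈ 92.5, y ≈ -13.3 km.
Check against Station 1 (with the unrounded x, y): √((x − 143.1)²+(y + 73.3)²) = 78.49 ≈ 78.49 km. ✓

92.5 km east, -13.3 km north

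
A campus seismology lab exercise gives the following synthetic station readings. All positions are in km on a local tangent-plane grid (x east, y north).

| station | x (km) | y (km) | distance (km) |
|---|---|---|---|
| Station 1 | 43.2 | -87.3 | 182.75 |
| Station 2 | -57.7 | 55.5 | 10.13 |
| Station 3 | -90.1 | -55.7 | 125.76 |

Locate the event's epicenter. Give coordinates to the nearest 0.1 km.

x ≈ -56.9 km, y ≈ 65.6 km

Circle about each station: (x − 43.2)² + (y + 87.3)² = 182.75²; (x + 57.7)² + (y − 55.5)² = 10.13²; (x + 90.1)² + (y + 55.7)² = 125.76².
Subtracting the Station 1 equation from the Station 2 and Station 3 equations removes the quadratic terms:
-201.8 x + 285.6 y = 30216.96
-266.6 x + 63.2 y = 19314.95
Solving the 2×2 system: x ≈ -56.9, y ≈ 65.6 km.
Check against Station 1 (with the unrounded x, y): √((x − 43.2)²+(y + 87.3)²) = 182.75 ≈ 182.75 km. ✓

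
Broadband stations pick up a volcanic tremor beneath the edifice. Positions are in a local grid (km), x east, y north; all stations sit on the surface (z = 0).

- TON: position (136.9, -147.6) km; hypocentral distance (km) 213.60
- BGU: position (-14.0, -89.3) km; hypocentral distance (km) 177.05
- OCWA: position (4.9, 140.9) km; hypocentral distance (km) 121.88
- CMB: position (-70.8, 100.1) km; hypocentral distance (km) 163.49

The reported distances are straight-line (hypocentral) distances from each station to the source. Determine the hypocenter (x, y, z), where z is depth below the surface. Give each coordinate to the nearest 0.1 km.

Each station gives a sphere (x−x_i)² + (y−y_i)² + z² = d_i² (stations at z=0).
Subtracting the TON sphere from BGU and OCWA: z² cancels, leaving linear equations in x and y:
-301.8 x + 116.6 y = -18078.62
-264.0 x + 577.0 y = 10119.68
Solving: x ≈ 80.996, y ≈ 54.597 km (keep extra digits for the depth step; rounded: 81.0, 54.6).
Then from the TON sphere: z² = 213.60² − (x − 136.9)² − (y + 147.6)² with x = 80.996, y = 54.597, so z ≈ 40.200 ≈ 40.2 km.

x ≈ 81.0 km, y ≈ 54.6 km, depth ≈ 40.2 km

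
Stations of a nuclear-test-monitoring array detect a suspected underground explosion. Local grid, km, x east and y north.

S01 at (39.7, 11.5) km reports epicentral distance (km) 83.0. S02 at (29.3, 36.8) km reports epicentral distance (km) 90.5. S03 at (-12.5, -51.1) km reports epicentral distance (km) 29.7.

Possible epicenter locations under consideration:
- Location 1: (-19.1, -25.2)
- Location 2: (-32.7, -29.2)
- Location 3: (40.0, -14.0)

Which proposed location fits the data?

Location 2

For each candidate, compare |candidate − station| to the reported distance:
Location 1: residuals S01 13.7, S02 11.8, S03 3.0 → max 13.7 km
Location 2: residuals S01 0.1, S02 0.1, S03 0.1 → max 0.1 km
Location 3: residuals S01 57.5, S02 38.6, S03 34.6 → max 57.5 km
Only Location 2 has all residuals ≈ 0.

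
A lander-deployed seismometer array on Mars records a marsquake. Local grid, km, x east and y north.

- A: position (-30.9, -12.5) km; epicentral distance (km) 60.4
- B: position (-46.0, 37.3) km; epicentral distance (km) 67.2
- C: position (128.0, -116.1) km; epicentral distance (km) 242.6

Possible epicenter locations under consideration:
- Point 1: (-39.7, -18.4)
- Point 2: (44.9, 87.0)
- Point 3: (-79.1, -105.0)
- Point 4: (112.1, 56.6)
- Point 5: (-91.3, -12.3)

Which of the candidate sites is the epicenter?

For each candidate, compare |candidate − station| to the reported distance:
Point 1: residuals A 49.8, B 11.1, C 48.5 → max 49.8 km
Point 2: residuals A 64.7, B 36.4, C 23.2 → max 64.7 km
Point 3: residuals A 43.9, B 78.9, C 35.2 → max 78.9 km
Point 4: residuals A 98.4, B 92.1, C 69.2 → max 98.4 km
Point 5: residuals A 0.0, B 0.0, C 0.0 → max 0.0 km
Only Point 5 has all residuals ≈ 0.

Point 5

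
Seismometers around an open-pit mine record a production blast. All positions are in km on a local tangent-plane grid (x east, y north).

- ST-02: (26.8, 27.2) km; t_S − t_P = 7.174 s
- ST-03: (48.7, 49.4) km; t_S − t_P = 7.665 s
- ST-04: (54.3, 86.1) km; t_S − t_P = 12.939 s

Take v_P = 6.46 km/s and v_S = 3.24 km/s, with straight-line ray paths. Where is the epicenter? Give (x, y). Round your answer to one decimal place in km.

Distance from S−P lag: d = Δt · v_P v_S / (v_P − v_S) = Δt · (6.46·3.24)/(6.46−3.24) ≈ 6.5001·Δt.
So d_ST-02 = 46.63, d_ST-03 = 49.82, d_ST-04 = 84.11 km.
Circle about each station: (x − 26.8)² + (y − 27.2)² = 46.63²; (x − 48.7)² + (y − 49.4)² = 49.82²; (x − 54.3)² + (y − 86.1)² = 84.11².
Subtracting the ST-02 equation from the ST-03 and ST-04 equations removes the quadratic terms:
43.8 x + 44.4 y = 3046.29
55.0 x + 117.8 y = 4003.48
Solving the 2×2 system: x ≈ 66.6, y ≈ 2.9 km.

(66.6, 2.9)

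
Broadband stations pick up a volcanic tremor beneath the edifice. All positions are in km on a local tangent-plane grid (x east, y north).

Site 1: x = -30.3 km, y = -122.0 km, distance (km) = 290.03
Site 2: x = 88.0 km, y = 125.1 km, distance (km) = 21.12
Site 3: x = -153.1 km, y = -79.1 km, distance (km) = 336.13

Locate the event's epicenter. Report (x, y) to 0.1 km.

Circle about each station: (x + 30.3)² + (y + 122.0)² = 290.03²; (x − 88.0)² + (y − 125.1)² = 21.12²; (x + 153.1)² + (y + 79.1)² = 336.13².
Subtracting the Site 1 equation from the Site 2 and Site 3 equations removes the quadratic terms:
236.6 x + 494.2 y = 91263.27
-245.6 x + 85.8 y = -14971.65
Solving the 2×2 system: x ≈ 107.5, y ≈ 133.2 km.
Check against Site 1 (with the unrounded x, y): √((x + 30.3)²+(y + 122.0)²) = 290.03 ≈ 290.03 km. ✓

107.5 km east, 133.2 km north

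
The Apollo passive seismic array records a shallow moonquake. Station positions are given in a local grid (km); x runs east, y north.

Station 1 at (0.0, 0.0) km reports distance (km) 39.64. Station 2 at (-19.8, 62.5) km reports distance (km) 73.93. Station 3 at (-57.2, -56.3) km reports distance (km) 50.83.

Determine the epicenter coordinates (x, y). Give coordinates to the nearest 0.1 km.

Circle about each station: x² + y² = 39.64²; (x + 19.8)² + (y − 62.5)² = 73.93²; (x + 57.2)² + (y + 56.3)² = 50.83².
Subtracting the Station 1 equation from the Station 2 and Station 3 equations removes the quadratic terms:
-39.6 x + 125.0 y = 403.97
-114.4 x − 112.6 y = 5429.17
Solving the 2×2 system: x ≈ -38.6, y ≈ -9.0 km.

(-38.6, -9.0)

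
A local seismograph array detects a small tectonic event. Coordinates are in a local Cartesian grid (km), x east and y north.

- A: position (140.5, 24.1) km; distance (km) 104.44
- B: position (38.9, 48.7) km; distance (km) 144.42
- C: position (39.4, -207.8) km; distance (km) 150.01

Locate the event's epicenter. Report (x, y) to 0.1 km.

Circle about each station: (x − 140.5)² + (y − 24.1)² = 104.44²; (x − 38.9)² + (y − 48.7)² = 144.42²; (x − 39.4)² + (y + 207.8)² = 150.01².
Subtracting the A equation from the B and C equations removes the quadratic terms:
-203.2 x + 49.2 y = -26385.58
-202.2 x − 463.8 y = 12816.85
Solving the 2×2 system: x ≈ 111.4, y ≈ -76.2 km.
Check against A (with the unrounded x, y): √((x − 140.5)²+(y − 24.1)²) = 104.44 ≈ 104.44 km. ✓

111.4 km east, -76.2 km north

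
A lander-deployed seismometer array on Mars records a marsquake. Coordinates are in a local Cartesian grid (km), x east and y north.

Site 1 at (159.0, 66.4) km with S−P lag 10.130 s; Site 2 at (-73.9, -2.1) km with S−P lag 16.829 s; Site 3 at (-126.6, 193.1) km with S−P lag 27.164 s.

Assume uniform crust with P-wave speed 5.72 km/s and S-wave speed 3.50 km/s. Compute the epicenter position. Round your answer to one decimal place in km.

Distance from S−P lag: d = Δt · v_P v_S / (v_P − v_S) = Δt · (5.72·3.50)/(5.72−3.50) ≈ 9.0180·Δt.
So d_Site 1 = 91.35, d_Site 2 = 151.76, d_Site 3 = 244.97 km.
Circle about each station: (x − 159.0)² + (y − 66.4)² = 91.35²; (x + 73.9)² + (y + 2.1)² = 151.76²; (x + 126.6)² + (y − 193.1)² = 244.97².
Subtracting the Site 1 equation from the Site 2 and Site 3 equations removes the quadratic terms:
-465.8 x − 137.0 y = -38910.62
-571.2 x + 253.4 y = -28040.27
Solving the 2×2 system: x ≈ 69.8, y ≈ 46.7 km.
Check against Site 1 (with the unrounded x, y): √((x − 159.0)²+(y − 66.4)²) = 91.35 ≈ 91.35 km. ✓

x ≈ 69.8 km, y ≈ 46.7 km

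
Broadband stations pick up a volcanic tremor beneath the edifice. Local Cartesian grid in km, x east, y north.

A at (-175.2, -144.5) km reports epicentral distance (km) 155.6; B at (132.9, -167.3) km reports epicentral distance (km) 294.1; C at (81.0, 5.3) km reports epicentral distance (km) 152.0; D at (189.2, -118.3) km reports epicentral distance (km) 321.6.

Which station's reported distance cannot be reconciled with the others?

Solve using three stations at a time. Using A, B, D (subtract circle equations pairwise → linear system) gives (x, y) ≈ (-110.9, -3.1).
Distances from that point to each station vs reported:
  A: calculated 155.3 vs reported 155.6 → residual 0.3 km
  B: calculated 294.0 vs reported 294.1 → residual 0.1 km
  C: calculated 192.1 vs reported 152.0 → residual 40.1 km
  D: calculated 321.5 vs reported 321.6 → residual 0.1 km
A, B, D are mutually consistent (residuals ≈ 0); C is off by 40.1 km.

C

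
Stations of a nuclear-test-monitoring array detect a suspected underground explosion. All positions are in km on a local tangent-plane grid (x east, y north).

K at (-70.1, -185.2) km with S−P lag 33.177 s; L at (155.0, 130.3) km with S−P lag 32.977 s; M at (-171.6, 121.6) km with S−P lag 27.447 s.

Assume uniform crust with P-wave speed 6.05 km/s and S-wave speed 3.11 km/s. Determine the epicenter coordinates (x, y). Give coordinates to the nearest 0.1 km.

Distance from S−P lag: d = Δt · v_P v_S / (v_P − v_S) = Δt · (6.05·3.11)/(6.05−3.11) ≈ 6.3998·Δt.
So d_K = 212.33, d_L = 211.05, d_M = 175.66 km.
Circle about each station: (x + 70.1)² + (y + 185.2)² = 212.33²; (x − 155.0)² + (y − 130.3)² = 211.05²; (x + 171.6)² + (y − 121.6)² = 175.66².
Subtracting the K equation from the L and M equations removes the quadratic terms:
450.2 x + 631.0 y = 2331.97
-203.0 x + 613.6 y = 19247.66
Solving the 2×2 system: x ≈ -26.5, y ≈ 22.6 km.

-26.5 km east, 22.6 km north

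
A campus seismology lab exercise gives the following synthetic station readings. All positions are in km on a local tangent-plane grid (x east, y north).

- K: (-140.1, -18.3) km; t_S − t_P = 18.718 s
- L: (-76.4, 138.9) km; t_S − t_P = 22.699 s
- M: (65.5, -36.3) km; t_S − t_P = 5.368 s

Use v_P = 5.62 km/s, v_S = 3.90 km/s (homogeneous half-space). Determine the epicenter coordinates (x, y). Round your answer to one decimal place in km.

83.1 km east, -102.4 km north

Distance from S−P lag: d = Δt · v_P v_S / (v_P − v_S) = Δt · (5.62·3.90)/(5.62−3.90) ≈ 12.7430·Δt.
So d_K = 238.52, d_L = 289.25, d_M = 68.40 km.
Circle about each station: (x + 140.1)² + (y + 18.3)² = 238.52²; (x + 76.4)² + (y − 138.9)² = 289.25²; (x − 65.5)² + (y + 36.3)² = 68.40².
Subtracting pairs of circle equations eliminates x²+y² and gives linear equations (the radical axes):
127.4 x + 314.4 y = -21606.50
411.2 x − 36.0 y = 37858.27
Solving the 2×2 system: x ≈ 83.1, y ≈ -102.4 km.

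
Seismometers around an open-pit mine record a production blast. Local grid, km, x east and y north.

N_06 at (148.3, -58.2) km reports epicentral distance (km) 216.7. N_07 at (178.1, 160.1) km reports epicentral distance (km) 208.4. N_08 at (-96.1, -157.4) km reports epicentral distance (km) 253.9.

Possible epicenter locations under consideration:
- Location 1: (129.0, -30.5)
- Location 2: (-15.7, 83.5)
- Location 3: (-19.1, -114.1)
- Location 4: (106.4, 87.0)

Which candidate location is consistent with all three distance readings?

Location 2

For each candidate, compare |candidate − station| to the reported distance:
Location 1: residuals N_06 182.9, N_07 11.6, N_08 4.5 → max 182.9 km
Location 2: residuals N_06 0.0, N_07 0.0, N_08 0.1 → max 0.1 km
Location 3: residuals N_06 40.2, N_07 129.3, N_08 165.6 → max 165.6 km
Location 4: residuals N_06 65.6, N_07 106.0, N_08 63.5 → max 106.0 km
Only Location 2 has all residuals ≈ 0.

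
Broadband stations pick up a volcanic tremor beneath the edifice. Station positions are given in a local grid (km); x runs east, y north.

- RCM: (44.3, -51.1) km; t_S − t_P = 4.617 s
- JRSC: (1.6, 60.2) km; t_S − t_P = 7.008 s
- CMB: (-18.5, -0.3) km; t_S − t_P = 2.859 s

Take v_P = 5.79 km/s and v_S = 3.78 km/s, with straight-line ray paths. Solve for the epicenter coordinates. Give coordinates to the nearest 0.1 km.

8.5 km east, -15.8 km north

Distance from S−P lag: d = Δt · v_P v_S / (v_P − v_S) = Δt · (5.79·3.78)/(5.79−3.78) ≈ 10.8887·Δt.
So d_RCM = 50.27, d_JRSC = 76.31, d_CMB = 31.13 km.
Circle about each station: (x − 44.3)² + (y + 51.1)² = 50.27²; (x − 1.6)² + (y − 60.2)² = 76.31²; (x + 18.5)² + (y + 0.3)² = 31.13².
Subtracting the RCM equation from the JRSC and CMB equations removes the quadratic terms:
-85.4 x + 222.6 y = -4243.24
-125.6 x + 101.6 y = -2673.36
Solving the 2×2 system: x ≈ 8.5, y ≈ -15.8 km.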